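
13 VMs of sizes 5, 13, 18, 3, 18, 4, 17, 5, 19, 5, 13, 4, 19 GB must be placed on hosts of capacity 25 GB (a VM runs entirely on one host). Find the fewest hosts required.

7

Total = 19 + 19 + 18 + 18 + 17 + 13 + 13 + 5 + 5 + 5 + 4 + 4 + 3 = 143 GB.
Lower bound: ⌈143/25⌉ = 6 hosts.
Also, 7 VMs each exceed 25/2 GB, and no two of those can share a host, so at least 7 hosts are needed.
A packing using 7 hosts:
  host 1: 19 + 5 = 24
  host 2: 19 + 5 = 24
  host 3: 18 + 5 = 23
  host 4: 18 + 4 + 3 = 25
  host 5: 17 + 4 = 21
  host 6: 13 = 13
  host 7: 13 = 13
This matches the lower bound, so 7 is optimal.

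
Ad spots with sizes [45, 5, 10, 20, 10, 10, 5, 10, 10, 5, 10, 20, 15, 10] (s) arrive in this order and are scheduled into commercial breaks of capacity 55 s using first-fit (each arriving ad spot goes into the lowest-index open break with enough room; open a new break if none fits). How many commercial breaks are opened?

  45 → break 1 (new)  [load 45/55]
  5 → break 1  [load 50/55]
  10 → break 2 (new)  [load 10/55]
  20 → break 2  [load 30/55]
  10 → break 2  [load 40/55]
  10 → break 2  [load 50/55]
  5 → break 1  [load 55/55]
  10 → break 3 (new)  [load 10/55]
  10 → break 3  [load 20/55]
  5 → break 2  [load 55/55]
  10 → break 3  [load 30/55]
  20 → break 3  [load 50/55]
  15 → break 4 (new)  [load 15/55]
  10 → break 4  [load 25/55]
4 commercial breaks opened.

4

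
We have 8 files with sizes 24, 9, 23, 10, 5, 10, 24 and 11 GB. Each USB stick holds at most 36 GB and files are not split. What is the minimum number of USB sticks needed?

Total = 24 + 24 + 23 + 11 + 10 + 10 + 9 + 5 = 116 GB.
Lower bound: ⌈116/36⌉ = 4 USB sticks.
A packing using 4 USB sticks:
  USB stick 1: 24 + 11 = 35
  USB stick 2: 24 + 10 = 34
  USB stick 3: 23 + 10 = 33
  USB stick 4: 9 + 5 = 14
This matches the lower bound, so 4 is optimal.

4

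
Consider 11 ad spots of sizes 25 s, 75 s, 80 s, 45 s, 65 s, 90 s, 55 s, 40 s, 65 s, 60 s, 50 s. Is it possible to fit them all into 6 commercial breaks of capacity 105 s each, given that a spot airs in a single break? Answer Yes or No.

Total = 650 s; ⌈650/105⌉ = 7.
At least 7 commercial breaks are required, but only 6 are allowed.

No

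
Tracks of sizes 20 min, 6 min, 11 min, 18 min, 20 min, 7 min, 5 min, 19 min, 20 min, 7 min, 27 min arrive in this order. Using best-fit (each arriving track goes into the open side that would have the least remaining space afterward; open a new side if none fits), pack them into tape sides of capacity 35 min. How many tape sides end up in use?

6

  20 → side 1 (new)  [load 20/35]
  6 → side 1  [load 26/35]
  11 → side 2 (new)  [load 11/35]
  18 → side 2  [load 29/35]
  20 → side 3 (new)  [load 20/35]
  7 → side 1  [load 33/35]
  5 → side 2  [load 34/35]
  19 → side 4 (new)  [load 19/35]
  20 → side 5 (new)  [load 20/35]
  7 → side 3  [load 27/35]
  27 → side 6 (new)  [load 27/35]
6 tape sides opened.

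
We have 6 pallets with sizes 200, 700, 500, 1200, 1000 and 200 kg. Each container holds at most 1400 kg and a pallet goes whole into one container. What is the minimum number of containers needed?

Total = 1200 + 1000 + 700 + 500 + 200 + 200 = 3800 kg.
Lower bound: ⌈3800/1400⌉ = 3 containers.
A packing using 3 containers:
  container 1: 1200 + 200 = 1400
  container 2: 1000 + 200 = 1200
  container 3: 700 + 500 = 1200
This matches the lower bound, so 3 is optimal.

3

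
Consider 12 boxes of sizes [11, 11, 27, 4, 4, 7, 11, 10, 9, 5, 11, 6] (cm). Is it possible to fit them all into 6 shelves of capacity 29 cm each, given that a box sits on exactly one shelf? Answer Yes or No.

Yes

A valid assignment using 5 shelves:
  shelf 1: 27 = 27
  shelf 2: 11 + 11 + 7 = 29
  shelf 3: 11 + 11 + 6 = 28
  shelf 4: 10 + 9 + 5 + 4 = 28
  shelf 5: 4 = 4
That uses only 5 ≤ 6, so 6 shelves are enough.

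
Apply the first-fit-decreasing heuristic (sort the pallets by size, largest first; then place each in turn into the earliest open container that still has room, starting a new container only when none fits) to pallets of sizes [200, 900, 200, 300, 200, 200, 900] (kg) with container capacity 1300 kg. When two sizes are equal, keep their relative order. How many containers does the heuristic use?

Sorted descending: 900, 900, 300, 200, 200, 200, 200.
  900 → container 1 (new)  [load 900/1300]
  900 → container 2 (new)  [load 900/1300]
  300 → container 1  [load 1200/1300]
  200 → container 2  [load 1100/1300]
  200 → container 2  [load 1300/1300]
  200 → container 3 (new)  [load 200/1300]
  200 → container 3  [load 400/1300]
3 containers opened.

3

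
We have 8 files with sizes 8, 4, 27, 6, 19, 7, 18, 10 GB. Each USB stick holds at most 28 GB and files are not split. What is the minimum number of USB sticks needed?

4

Total = 27 + 19 + 18 + 10 + 8 + 7 + 6 + 4 = 99 GB.
Lower bound: ⌈99/28⌉ = 4 USB sticks.
A packing using 4 USB sticks:
  USB stick 1: 27 = 27
  USB stick 2: 19 + 8 = 27
  USB stick 3: 18 + 10 = 28
  USB stick 4: 7 + 6 + 4 = 17
This matches the lower bound, so 4 is optimal.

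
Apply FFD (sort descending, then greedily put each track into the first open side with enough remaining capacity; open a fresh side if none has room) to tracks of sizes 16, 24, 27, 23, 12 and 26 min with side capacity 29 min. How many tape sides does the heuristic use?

5

Sorted descending: 27, 26, 24, 23, 16, 12.
  27 → side 1 (new)  [load 27/29]
  26 → side 2 (new)  [load 26/29]
  24 → side 3 (new)  [load 24/29]
  23 → side 4 (new)  [load 23/29]
  16 → side 5 (new)  [load 16/29]
  12 → side 5  [load 28/29]
5 tape sides opened.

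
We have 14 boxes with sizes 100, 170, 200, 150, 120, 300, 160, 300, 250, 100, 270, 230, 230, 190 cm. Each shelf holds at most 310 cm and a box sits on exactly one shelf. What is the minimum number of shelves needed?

Total = 300 + 300 + 270 + 250 + 230 + 230 + 200 + 190 + 170 + 160 + 150 + 120 + 100 + 100 = 2770 cm.
Lower bound: ⌈2770/310⌉ = 9 shelves.
Also, 10 boxes each exceed 155 cm, and no two of those can share a shelf, so at least 10 shelves are needed.
A packing using 10 shelves:
  shelf 1: 300 = 300
  shelf 2: 300 = 300
  shelf 3: 270 = 270
  shelf 4: 250 = 250
  shelf 5: 230 = 230
  shelf 6: 230 = 230
  shelf 7: 200 + 100 = 300
  shelf 8: 190 + 120 = 310
  shelf 9: 170 + 100 = 270
  shelf 10: 160 + 150 = 310
This matches the lower bound, so 10 is optimal.

10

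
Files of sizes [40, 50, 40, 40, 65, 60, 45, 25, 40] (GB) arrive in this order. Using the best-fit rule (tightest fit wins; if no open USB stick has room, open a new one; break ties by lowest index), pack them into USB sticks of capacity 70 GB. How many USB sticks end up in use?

8

  40 → USB stick 1 (new)  [load 40/70]
  50 → USB stick 2 (new)  [load 50/70]
  40 → USB stick 3 (new)  [load 40/70]
  40 → USB stick 4 (new)  [load 40/70]
  65 → USB stick 5 (new)  [load 65/70]
  60 → USB stick 6 (new)  [load 60/70]
  45 → USB stick 7 (new)  [load 45/70]
  25 → USB stick 7  [load 70/70]
  40 → USB stick 8 (new)  [load 40/70]
8 USB sticks opened.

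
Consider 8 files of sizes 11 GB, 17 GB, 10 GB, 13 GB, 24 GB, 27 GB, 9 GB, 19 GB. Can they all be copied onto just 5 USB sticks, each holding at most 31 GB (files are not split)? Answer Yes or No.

Yes

A valid assignment using 5 USB sticks:
  USB stick 1: 27 = 27
  USB stick 2: 24 = 24
  USB stick 3: 19 + 11 = 30
  USB stick 4: 17 + 13 = 30
  USB stick 5: 10 + 9 = 19
Every load is within 31 GB, so 5 USB sticks suffice.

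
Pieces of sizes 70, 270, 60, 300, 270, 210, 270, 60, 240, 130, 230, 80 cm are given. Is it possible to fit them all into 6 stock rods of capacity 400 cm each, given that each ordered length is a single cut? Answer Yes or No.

No

Total = 2190 cm; ⌈2190/400⌉ = 6.
7 pieces each exceed half the capacity and cannot share a stock rod, forcing at least 7 stock rods.
At least 7 stock rods are required, but only 6 are allowed.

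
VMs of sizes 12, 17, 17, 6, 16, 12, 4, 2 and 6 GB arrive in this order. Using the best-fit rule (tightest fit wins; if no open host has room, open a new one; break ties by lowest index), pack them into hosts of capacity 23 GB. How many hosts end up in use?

  12 → host 1 (new)  [load 12/23]
  17 → host 2 (new)  [load 17/23]
  17 → host 3 (new)  [load 17/23]
  6 → host 2  [load 23/23]
  16 → host 4 (new)  [load 16/23]
  12 → host 5 (new)  [load 12/23]
  4 → host 3  [load 21/23]
  2 → host 3  [load 23/23]
  6 → host 4  [load 22/23]
5 hosts opened.

5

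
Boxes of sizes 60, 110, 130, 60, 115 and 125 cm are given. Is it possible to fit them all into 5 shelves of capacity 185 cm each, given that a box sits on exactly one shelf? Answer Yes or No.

A valid assignment using 4 shelves:
  shelf 1: 130 = 130
  shelf 2: 125 + 60 = 185
  shelf 3: 115 + 60 = 175
  shelf 4: 110 = 110
That uses only 4 ≤ 5, so 5 shelves are enough.

Yes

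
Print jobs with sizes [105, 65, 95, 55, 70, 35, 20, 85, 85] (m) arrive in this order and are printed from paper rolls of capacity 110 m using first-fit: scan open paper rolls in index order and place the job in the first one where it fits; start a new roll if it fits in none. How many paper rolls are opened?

7

  105 → roll 1 (new)  [load 105/110]
  65 → roll 2 (new)  [load 65/110]
  95 → roll 3 (new)  [load 95/110]
  55 → roll 4 (new)  [load 55/110]
  70 → roll 5 (new)  [load 70/110]
  35 → roll 2  [load 100/110]
  20 → roll 4  [load 75/110]
  85 → roll 6 (new)  [load 85/110]
  85 → roll 7 (new)  [load 85/110]
7 paper rolls opened.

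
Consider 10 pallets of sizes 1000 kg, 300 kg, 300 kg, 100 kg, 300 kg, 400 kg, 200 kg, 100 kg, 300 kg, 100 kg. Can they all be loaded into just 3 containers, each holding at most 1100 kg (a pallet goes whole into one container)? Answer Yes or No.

Yes

A valid assignment using 3 containers:
  container 1: 1000 + 100 = 1100
  container 2: 400 + 300 + 300 + 100 = 1100
  container 3: 300 + 300 + 200 + 100 = 900
Every load is within 1100 kg, so 3 containers suffice.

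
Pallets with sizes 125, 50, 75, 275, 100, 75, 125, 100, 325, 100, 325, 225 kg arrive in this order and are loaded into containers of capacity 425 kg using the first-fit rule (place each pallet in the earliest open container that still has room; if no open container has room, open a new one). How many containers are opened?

  125 → container 1 (new)  [load 125/425]
  50 → container 1  [load 175/425]
  75 → container 1  [load 250/425]
  275 → container 2 (new)  [load 275/425]
  100 → container 1  [load 350/425]
  75 → container 1  [load 425/425]
  125 → container 2  [load 400/425]
  100 → container 3 (new)  [load 100/425]
  325 → container 3  [load 425/425]
  100 → container 4 (new)  [load 100/425]
  325 → container 4  [load 425/425]
  225 → container 5 (new)  [load 225/425]
5 containers opened.

5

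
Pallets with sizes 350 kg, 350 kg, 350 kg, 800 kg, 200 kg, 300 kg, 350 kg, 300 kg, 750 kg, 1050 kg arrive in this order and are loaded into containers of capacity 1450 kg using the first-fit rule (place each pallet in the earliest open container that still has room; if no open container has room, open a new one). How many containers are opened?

  350 → container 1 (new)  [load 350/1450]
  350 → container 1  [load 700/1450]
  350 → container 1  [load 1050/1450]
  800 → container 2 (new)  [load 800/1450]
  200 → container 1  [load 1250/1450]
  300 → container 2  [load 1100/1450]
  350 → container 2  [load 1450/1450]
  300 → container 3 (new)  [load 300/1450]
  750 → container 3  [load 1050/1450]
  1050 → container 4 (new)  [load 1050/1450]
4 containers opened.

4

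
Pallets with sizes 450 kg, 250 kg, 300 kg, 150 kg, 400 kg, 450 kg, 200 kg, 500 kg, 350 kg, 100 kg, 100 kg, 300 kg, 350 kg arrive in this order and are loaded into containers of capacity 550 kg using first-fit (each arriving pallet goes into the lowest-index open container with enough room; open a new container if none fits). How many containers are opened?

8

  450 → container 1 (new)  [load 450/550]
  250 → container 2 (new)  [load 250/550]
  300 → container 2  [load 550/550]
  150 → container 3 (new)  [load 150/550]
  400 → container 3  [load 550/550]
  450 → container 4 (new)  [load 450/550]
  200 → container 5 (new)  [load 200/550]
  500 → container 6 (new)  [load 500/550]
  350 → container 5  [load 550/550]
  100 → container 1  [load 550/550]
  100 → container 4  [load 550/550]
  300 → container 7 (new)  [load 300/550]
  350 → container 8 (new)  [load 350/550]
8 containers opened.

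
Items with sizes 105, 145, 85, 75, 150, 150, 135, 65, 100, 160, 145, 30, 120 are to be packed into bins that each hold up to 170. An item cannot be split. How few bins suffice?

10

Total = 160 + 150 + 150 + 145 + 145 + 135 + 120 + 105 + 100 + 85 + 75 + 65 + 30 = 1465.
Lower bound: ⌈1465/170⌉ = 9 bins.
A packing using 10 bins:
  bin 1: 160 = 160
  bin 2: 150 = 150
  bin 3: 150 = 150
  bin 4: 145 = 145
  bin 5: 145 = 145
  bin 6: 135 + 30 = 165
  bin 7: 120 = 120
  bin 8: 105 + 65 = 170
  bin 9: 100 = 100
  bin 10: 85 + 75 = 160
No arrangement into 9 bins stays within capacity, so 10 is optimal.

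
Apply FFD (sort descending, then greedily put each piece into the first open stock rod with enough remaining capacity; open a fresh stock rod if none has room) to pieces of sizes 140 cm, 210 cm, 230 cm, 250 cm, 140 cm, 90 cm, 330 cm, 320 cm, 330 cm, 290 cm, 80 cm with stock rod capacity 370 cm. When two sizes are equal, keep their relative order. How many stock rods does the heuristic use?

7

Sorted descending: 330, 330, 320, 290, 250, 230, 210, 140, 140, 90, 80.
  330 → stock rod 1 (new)  [load 330/370]
  330 → stock rod 2 (new)  [load 330/370]
  320 → stock rod 3 (new)  [load 320/370]
  290 → stock rod 4 (new)  [load 290/370]
  250 → stock rod 5 (new)  [load 250/370]
  230 → stock rod 6 (new)  [load 230/370]
  210 → stock rod 7 (new)  [load 210/370]
  140 → stock rod 6  [load 370/370]
  140 → stock rod 7  [load 350/370]
  90 → stock rod 5  [load 340/370]
  80 → stock rod 4  [load 370/370]
7 stock rods opened.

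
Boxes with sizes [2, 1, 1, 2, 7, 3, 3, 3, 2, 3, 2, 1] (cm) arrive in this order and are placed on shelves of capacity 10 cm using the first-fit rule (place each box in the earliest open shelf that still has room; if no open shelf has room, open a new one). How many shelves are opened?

  2 → shelf 1 (new)  [load 2/10]
  1 → shelf 1  [load 3/10]
  1 → shelf 1  [load 4/10]
  2 → shelf 1  [load 6/10]
  7 → shelf 2 (new)  [load 7/10]
  3 → shelf 1  [load 9/10]
  3 → shelf 2  [load 10/10]
  3 → shelf 3 (new)  [load 3/10]
  2 → shelf 3  [load 5/10]
  3 → shelf 3  [load 8/10]
  2 → shelf 3  [load 10/10]
  1 → shelf 1  [load 10/10]
3 shelves opened.

3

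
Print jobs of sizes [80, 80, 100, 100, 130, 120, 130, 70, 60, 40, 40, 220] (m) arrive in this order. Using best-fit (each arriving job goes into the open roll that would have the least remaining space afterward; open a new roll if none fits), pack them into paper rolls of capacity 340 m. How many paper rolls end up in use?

  80 → roll 1 (new)  [load 80/340]
  80 → roll 1  [load 160/340]
  100 → roll 1  [load 260/340]
  100 → roll 2 (new)  [load 100/340]
  130 → roll 2  [load 230/340]
  120 → roll 3 (new)  [load 120/340]
  130 → roll 3  [load 250/340]
  70 → roll 1  [load 330/340]
  60 → roll 3  [load 310/340]
  40 → roll 2  [load 270/340]
  40 → roll 2  [load 310/340]
  220 → roll 4 (new)  [load 220/340]
4 paper rolls opened.

4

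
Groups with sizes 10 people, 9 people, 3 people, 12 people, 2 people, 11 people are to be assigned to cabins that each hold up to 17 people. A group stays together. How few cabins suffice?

Total = 12 + 11 + 10 + 9 + 3 + 2 = 47 people.
Lower bound: ⌈47/17⌉ = 3 cabins.
Also, 4 groups each exceed 17/2 people, and no two of those can share a cabin, so at least 4 cabins are needed.
A packing using 4 cabins:
  cabin 1: 12 + 3 + 2 = 17
  cabin 2: 11 = 11
  cabin 3: 10 = 10
  cabin 4: 9 = 9
This matches the lower bound, so 4 is optimal.

4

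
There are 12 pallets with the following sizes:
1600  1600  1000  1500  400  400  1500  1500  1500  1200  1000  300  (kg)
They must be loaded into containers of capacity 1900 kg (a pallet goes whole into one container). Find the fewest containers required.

9

Total = 1600 + 1600 + 1500 + 1500 + 1500 + 1500 + 1200 + 1000 + 1000 + 400 + 400 + 300 = 13500 kg.
Lower bound: ⌈13500/1900⌉ = 8 containers.
Also, 9 pallets each exceed 950 kg, and no two of those can share a container, so at least 9 containers are needed.
A packing using 9 containers:
  container 1: 1600 + 300 = 1900
  container 2: 1600 = 1600
  container 3: 1500 + 400 = 1900
  container 4: 1500 + 400 = 1900
  container 5: 1500 = 1500
  container 6: 1500 = 1500
  container 7: 1200 = 1200
  container 8: 1000 = 1000
  container 9: 1000 = 1000
This matches the lower bound, so 9 is optimal.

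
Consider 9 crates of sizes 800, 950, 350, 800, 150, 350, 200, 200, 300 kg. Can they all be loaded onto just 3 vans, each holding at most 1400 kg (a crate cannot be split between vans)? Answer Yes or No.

A valid assignment using 3 vans:
  van 1: 950 + 300 + 150 = 1400
  van 2: 800 + 350 + 200 = 1350
  van 3: 800 + 350 + 200 = 1350
Every load is within 1400 kg, so 3 vans suffice.

Yes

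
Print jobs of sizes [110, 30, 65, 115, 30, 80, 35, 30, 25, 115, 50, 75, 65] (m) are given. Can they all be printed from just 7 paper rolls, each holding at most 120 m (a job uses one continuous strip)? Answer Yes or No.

No

Total = 825 m; ⌈825/120⌉ = 7.
The bound of 7 does not rule out 7, but exhaustive search shows no assignment into 7 paper rolls of capacity 120 m exists — the minimum is 8.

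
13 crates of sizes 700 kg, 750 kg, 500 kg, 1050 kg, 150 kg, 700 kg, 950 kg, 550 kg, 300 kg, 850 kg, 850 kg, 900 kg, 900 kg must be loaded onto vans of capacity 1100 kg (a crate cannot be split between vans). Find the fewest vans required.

10

Total = 1050 + 950 + 900 + 900 + 850 + 850 + 750 + 700 + 700 + 550 + 500 + 300 + 150 = 9150 kg.
Lower bound: ⌈9150/1100⌉ = 9 vans.
A packing using 10 vans:
  van 1: 1050 = 1050
  van 2: 950 + 150 = 1100
  van 3: 900 = 900
  van 4: 900 = 900
  van 5: 850 = 850
  van 6: 850 = 850
  van 7: 750 + 300 = 1050
  van 8: 700 = 700
  van 9: 700 = 700
  van 10: 550 + 500 = 1050
No arrangement into 9 vans stays within capacity, so 10 is optimal.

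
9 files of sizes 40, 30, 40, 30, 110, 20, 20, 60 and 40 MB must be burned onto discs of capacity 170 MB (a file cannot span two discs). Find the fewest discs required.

Total = 110 + 60 + 40 + 40 + 40 + 30 + 30 + 20 + 20 = 390 MB.
Lower bound: ⌈390/170⌉ = 3 discs.
A packing using 3 discs:
  disc 1: 110 + 60 = 170
  disc 2: 40 + 40 + 40 + 30 + 20 = 170
  disc 3: 30 + 20 = 50
This matches the lower bound, so 3 is optimal.

3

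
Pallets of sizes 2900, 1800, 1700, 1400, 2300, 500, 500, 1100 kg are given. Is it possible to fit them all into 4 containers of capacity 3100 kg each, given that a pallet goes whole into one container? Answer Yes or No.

No

Total = 12200 kg; ⌈12200/3100⌉ = 4.
The bound of 4 does not rule out 4, but exhaustive search shows no assignment into 4 containers of capacity 3100 kg exists — the minimum is 5.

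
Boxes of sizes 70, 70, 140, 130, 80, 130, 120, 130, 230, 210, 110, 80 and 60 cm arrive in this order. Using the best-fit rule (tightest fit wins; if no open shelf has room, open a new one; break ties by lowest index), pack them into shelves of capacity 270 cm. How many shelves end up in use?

  70 → shelf 1 (new)  [load 70/270]
  70 → shelf 1  [load 140/270]
  140 → shelf 2 (new)  [load 140/270]
  130 → shelf 1  [load 270/270]
  80 → shelf 2  [load 220/270]
  130 → shelf 3 (new)  [load 130/270]
  120 → shelf 3  [load 250/270]
  130 → shelf 4 (new)  [load 130/270]
  230 → shelf 5 (new)  [load 230/270]
  210 → shelf 6 (new)  [load 210/270]
  110 → shelf 4  [load 240/270]
  80 → shelf 7 (new)  [load 80/270]
  60 → shelf 6  [load 270/270]
7 shelves opened.

7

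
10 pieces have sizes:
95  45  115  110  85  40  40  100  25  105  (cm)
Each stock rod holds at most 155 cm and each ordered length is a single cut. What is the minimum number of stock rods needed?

6

Total = 115 + 110 + 105 + 100 + 95 + 85 + 45 + 40 + 40 + 25 = 760 cm.
Lower bound: ⌈760/155⌉ = 5 stock rods.
Also, 6 pieces each exceed 155/2 cm, and no two of those can share a stock rod, so at least 6 stock rods are needed.
A packing using 6 stock rods:
  stock rod 1: 115 + 40 = 155
  stock rod 2: 110 + 45 = 155
  stock rod 3: 105 + 40 = 145
  stock rod 4: 100 + 25 = 125
  stock rod 5: 95 = 95
  stock rod 6: 85 = 85
This matches the lower bound, so 6 is optimal.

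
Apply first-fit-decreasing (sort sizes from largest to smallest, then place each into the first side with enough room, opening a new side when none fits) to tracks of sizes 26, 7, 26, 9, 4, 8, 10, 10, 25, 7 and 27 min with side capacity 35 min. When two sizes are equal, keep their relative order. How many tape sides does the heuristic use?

5

Sorted descending: 27, 26, 26, 25, 10, 10, 9, 8, 7, 7, 4.
  27 → side 1 (new)  [load 27/35]
  26 → side 2 (new)  [load 26/35]
  26 → side 3 (new)  [load 26/35]
  25 → side 4 (new)  [load 25/35]
  10 → side 4  [load 35/35]
  10 → side 5 (new)  [load 10/35]
  9 → side 2  [load 35/35]
  8 → side 1  [load 35/35]
  7 → side 3  [load 33/35]
  7 → side 5  [load 17/35]
  4 → side 5  [load 21/35]
5 tape sides opened.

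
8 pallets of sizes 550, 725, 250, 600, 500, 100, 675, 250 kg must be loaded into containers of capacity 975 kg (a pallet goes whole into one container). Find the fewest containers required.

Total = 725 + 675 + 600 + 550 + 500 + 250 + 250 + 100 = 3650 kg.
Lower bound: ⌈3650/975⌉ = 4 containers.
Also, 5 pallets each exceed 975/2 kg, and no two of those can share a container, so at least 5 containers are needed.
A packing using 5 containers:
  container 1: 725 + 250 = 975
  container 2: 675 + 250 = 925
  container 3: 600 + 100 = 700
  container 4: 550 = 550
  container 5: 500 = 500
This matches the lower bound, so 5 is optimal.

5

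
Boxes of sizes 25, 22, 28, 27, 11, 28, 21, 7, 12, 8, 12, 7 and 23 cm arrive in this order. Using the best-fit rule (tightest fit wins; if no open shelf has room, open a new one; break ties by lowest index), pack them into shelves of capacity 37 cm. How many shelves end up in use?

  25 → shelf 1 (new)  [load 25/37]
  22 → shelf 2 (new)  [load 22/37]
  28 → shelf 3 (new)  [load 28/37]
  27 → shelf 4 (new)  [load 27/37]
  11 → shelf 1  [load 36/37]
  28 → shelf 5 (new)  [load 28/37]
  21 → shelf 6 (new)  [load 21/37]
  7 → shelf 3  [load 35/37]
  12 → shelf 2  [load 34/37]
  8 → shelf 5  [load 36/37]
  12 → shelf 6  [load 33/37]
  7 → shelf 4  [load 34/37]
  23 → shelf 7 (new)  [load 23/37]
7 shelves opened.

7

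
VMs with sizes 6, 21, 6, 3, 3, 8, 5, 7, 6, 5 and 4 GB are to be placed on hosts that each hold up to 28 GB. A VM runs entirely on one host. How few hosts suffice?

Total = 21 + 8 + 7 + 6 + 6 + 6 + 5 + 5 + 4 + 3 + 3 = 74 GB.
Lower bound: ⌈74/28⌉ = 3 hosts.
A packing using 3 hosts:
  host 1: 21 + 7 = 28
  host 2: 8 + 6 + 6 + 6 = 26
  host 3: 5 + 5 + 4 + 3 + 3 = 20
This matches the lower bound, so 3 is optimal.

3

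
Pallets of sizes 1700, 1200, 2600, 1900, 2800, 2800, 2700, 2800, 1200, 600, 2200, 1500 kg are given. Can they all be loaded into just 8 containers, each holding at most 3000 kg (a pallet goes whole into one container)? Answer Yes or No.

Total = 24000 kg; ⌈24000/3000⌉ = 8.
The bound of 8 does not rule out 8, but exhaustive search shows no assignment into 8 containers of capacity 3000 kg exists — the minimum is 9.

No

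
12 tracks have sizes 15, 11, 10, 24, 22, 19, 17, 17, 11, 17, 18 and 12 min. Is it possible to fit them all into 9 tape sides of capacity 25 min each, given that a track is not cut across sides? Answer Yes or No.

Total = 193 min; ⌈193/25⌉ = 8.
The bound of 8 does not rule out 9, but exhaustive search shows no assignment into 9 tape sides of capacity 25 min exists — the minimum is 10.

No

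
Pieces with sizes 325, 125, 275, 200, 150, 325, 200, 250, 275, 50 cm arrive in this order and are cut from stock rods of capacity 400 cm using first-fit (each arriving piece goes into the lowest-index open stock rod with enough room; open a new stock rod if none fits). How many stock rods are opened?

  325 → stock rod 1 (new)  [load 325/400]
  125 → stock rod 2 (new)  [load 125/400]
  275 → stock rod 2  [load 400/400]
  200 → stock rod 3 (new)  [load 200/400]
  150 → stock rod 3  [load 350/400]
  325 → stock rod 4 (new)  [load 325/400]
  200 → stock rod 5 (new)  [load 200/400]
  250 → stock rod 6 (new)  [load 250/400]
  275 → stock rod 7 (new)  [load 275/400]
  50 → stock rod 1  [load 375/400]
7 stock rods opened.

7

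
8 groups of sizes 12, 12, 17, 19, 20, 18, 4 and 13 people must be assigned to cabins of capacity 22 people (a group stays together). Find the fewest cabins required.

7

Total = 20 + 19 + 18 + 17 + 13 + 12 + 12 + 4 = 115 people.
Lower bound: ⌈115/22⌉ = 6 cabins.
Also, 7 groups each exceed 11 people, and no two of those can share a cabin, so at least 7 cabins are needed.
A packing using 7 cabins:
  cabin 1: 20 = 20
  cabin 2: 19 = 19
  cabin 3: 18 + 4 = 22
  cabin 4: 17 = 17
  cabin 5: 13 = 13
  cabin 6: 12 = 12
  cabin 7: 12 = 12
This matches the lower bound, so 7 is optimal.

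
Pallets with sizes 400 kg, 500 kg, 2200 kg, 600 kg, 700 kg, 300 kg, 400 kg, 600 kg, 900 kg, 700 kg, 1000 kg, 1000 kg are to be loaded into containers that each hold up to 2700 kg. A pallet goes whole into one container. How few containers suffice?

Total = 2200 + 1000 + 1000 + 900 + 700 + 700 + 600 + 600 + 500 + 400 + 400 + 300 = 9300 kg.
Lower bound: ⌈9300/2700⌉ = 4 containers.
A packing using 4 containers:
  container 1: 2200 + 500 = 2700
  container 2: 1000 + 1000 + 700 = 2700
  container 3: 900 + 700 + 600 + 400 = 2600
  container 4: 600 + 400 + 300 = 1300
This matches the lower bound, so 4 is optimal.

4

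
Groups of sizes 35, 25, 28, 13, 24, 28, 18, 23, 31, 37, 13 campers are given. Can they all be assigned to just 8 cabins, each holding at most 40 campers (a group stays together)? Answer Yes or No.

No

Total = 275 campers; ⌈275/40⌉ = 7.
8 groups each exceed half the capacity and cannot share a cabin, forcing at least 8 cabins.
The bound of 8 does not rule out 8, but exhaustive search shows no assignment into 8 cabins of capacity 40 campers exists — the minimum is 9.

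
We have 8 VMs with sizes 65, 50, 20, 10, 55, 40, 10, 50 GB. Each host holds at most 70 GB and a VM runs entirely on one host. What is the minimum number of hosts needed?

5

Total = 65 + 55 + 50 + 50 + 40 + 20 + 10 + 10 = 300 GB.
Lower bound: ⌈300/70⌉ = 5 hosts.
A packing using 5 hosts:
  host 1: 65 = 65
  host 2: 55 + 10 = 65
  host 3: 50 + 20 = 70
  host 4: 50 + 10 = 60
  host 5: 40 = 40
This matches the lower bound, so 5 is optimal.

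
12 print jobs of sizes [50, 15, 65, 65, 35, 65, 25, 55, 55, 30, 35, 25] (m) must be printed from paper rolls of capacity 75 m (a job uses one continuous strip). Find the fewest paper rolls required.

8

Total = 65 + 65 + 65 + 55 + 55 + 50 + 35 + 35 + 30 + 25 + 25 + 15 = 520 m.
Lower bound: ⌈520/75⌉ = 7 paper rolls.
A packing using 8 paper rolls:
  roll 1: 65 = 65
  roll 2: 65 = 65
  roll 3: 65 = 65
  roll 4: 55 + 15 = 70
  roll 5: 55 = 55
  roll 6: 50 + 25 = 75
  roll 7: 35 + 35 = 70
  roll 8: 30 + 25 = 55
No arrangement into 7 paper rolls stays within capacity, so 8 is optimal.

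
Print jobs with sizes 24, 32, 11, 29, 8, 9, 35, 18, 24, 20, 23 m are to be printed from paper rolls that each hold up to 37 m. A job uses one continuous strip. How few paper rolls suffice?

Total = 35 + 32 + 29 + 24 + 24 + 23 + 20 + 18 + 11 + 9 + 8 = 233 m.
Lower bound: ⌈233/37⌉ = 7 paper rolls.
A packing using 8 paper rolls:
  roll 1: 35 = 35
  roll 2: 32 = 32
  roll 3: 29 + 8 = 37
  roll 4: 24 + 11 = 35
  roll 5: 24 + 9 = 33
  roll 6: 23 = 23
  roll 7: 20 = 20
  roll 8: 18 = 18
No arrangement into 7 paper rolls stays within capacity, so 8 is optimal.

8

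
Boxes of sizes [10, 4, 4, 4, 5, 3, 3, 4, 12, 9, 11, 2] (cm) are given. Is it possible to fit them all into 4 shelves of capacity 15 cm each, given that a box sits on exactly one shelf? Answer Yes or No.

No

Total = 71 cm; ⌈71/15⌉ = 5.
At least 5 shelves are required, but only 4 are allowed.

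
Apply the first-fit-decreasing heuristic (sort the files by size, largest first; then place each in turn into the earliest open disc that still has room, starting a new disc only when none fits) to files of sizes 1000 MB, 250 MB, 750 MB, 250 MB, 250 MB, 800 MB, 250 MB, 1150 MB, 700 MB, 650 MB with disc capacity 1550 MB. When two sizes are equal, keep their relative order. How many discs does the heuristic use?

Sorted descending: 1150, 1000, 800, 750, 700, 650, 250, 250, 250, 250.
  1150 → disc 1 (new)  [load 1150/1550]
  1000 → disc 2 (new)  [load 1000/1550]
  800 → disc 3 (new)  [load 800/1550]
  750 → disc 3  [load 1550/1550]
  700 → disc 4 (new)  [load 700/1550]
  650 → disc 4  [load 1350/1550]
  250 → disc 1  [load 1400/1550]
  250 → disc 2  [load 1250/1550]
  250 → disc 2  [load 1500/1550]
  250 → disc 5 (new)  [load 250/1550]
5 discs opened.

5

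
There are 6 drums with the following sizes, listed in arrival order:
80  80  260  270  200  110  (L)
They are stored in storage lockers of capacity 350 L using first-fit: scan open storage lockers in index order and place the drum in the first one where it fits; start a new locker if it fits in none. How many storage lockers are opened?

  80 → locker 1 (new)  [load 80/350]
  80 → locker 1  [load 160/350]
  260 → locker 2 (new)  [load 260/350]
  270 → locker 3 (new)  [load 270/350]
  200 → locker 4 (new)  [load 200/350]
  110 → locker 1  [load 270/350]
4 storage lockers opened.

4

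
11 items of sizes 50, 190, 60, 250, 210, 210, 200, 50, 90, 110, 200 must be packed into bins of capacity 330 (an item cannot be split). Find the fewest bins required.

6

Total = 250 + 210 + 210 + 200 + 200 + 190 + 110 + 90 + 60 + 50 + 50 = 1620.
Lower bound: ⌈1620/330⌉ = 5 bins.
Also, 6 items each exceed 165, and no two of those can share a bin, so at least 6 bins are needed.
A packing using 6 bins:
  bin 1: 250 + 60 = 310
  bin 2: 210 + 110 = 320
  bin 3: 210 + 90 = 300
  bin 4: 200 + 50 + 50 = 300
  bin 5: 200 = 200
  bin 6: 190 = 190
This matches the lower bound, so 6 is optimal.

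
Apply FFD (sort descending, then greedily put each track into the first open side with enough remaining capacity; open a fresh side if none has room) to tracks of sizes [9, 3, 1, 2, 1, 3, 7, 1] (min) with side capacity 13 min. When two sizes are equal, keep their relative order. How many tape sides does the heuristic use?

3

Sorted descending: 9, 7, 3, 3, 2, 1, 1, 1.
  9 → side 1 (new)  [load 9/13]
  7 → side 2 (new)  [load 7/13]
  3 → side 1  [load 12/13]
  3 → side 2  [load 10/13]
  2 → side 2  [load 12/13]
  1 → side 1  [load 13/13]
  1 → side 2  [load 13/13]
  1 → side 3 (new)  [load 1/13]
3 tape sides opened.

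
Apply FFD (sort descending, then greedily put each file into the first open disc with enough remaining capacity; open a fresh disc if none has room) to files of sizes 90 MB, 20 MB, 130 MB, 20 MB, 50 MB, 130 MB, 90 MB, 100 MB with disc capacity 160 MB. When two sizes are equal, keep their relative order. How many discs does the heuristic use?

Sorted descending: 130, 130, 100, 90, 90, 50, 20, 20.
  130 → disc 1 (new)  [load 130/160]
  130 → disc 2 (new)  [load 130/160]
  100 → disc 3 (new)  [load 100/160]
  90 → disc 4 (new)  [load 90/160]
  90 → disc 5 (new)  [load 90/160]
  50 → disc 3  [load 150/160]
  20 → disc 1  [load 150/160]
  20 → disc 2  [load 150/160]
5 discs opened.

5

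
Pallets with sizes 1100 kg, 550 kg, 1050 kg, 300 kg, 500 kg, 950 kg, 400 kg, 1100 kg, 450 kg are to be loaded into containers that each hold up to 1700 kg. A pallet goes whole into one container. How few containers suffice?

Total = 1100 + 1100 + 1050 + 950 + 550 + 500 + 450 + 400 + 300 = 6400 kg.
Lower bound: ⌈6400/1700⌉ = 4 containers.
A packing using 4 containers:
  container 1: 1100 + 550 = 1650
  container 2: 1100 + 500 = 1600
  container 3: 1050 + 450 = 1500
  container 4: 950 + 400 + 300 = 1650
This matches the lower bound, so 4 is optimal.

4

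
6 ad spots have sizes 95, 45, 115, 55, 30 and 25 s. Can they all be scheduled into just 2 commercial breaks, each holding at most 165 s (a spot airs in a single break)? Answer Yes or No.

No

Total = 365 s; ⌈365/165⌉ = 3.
At least 3 commercial breaks are required, but only 2 are allowed.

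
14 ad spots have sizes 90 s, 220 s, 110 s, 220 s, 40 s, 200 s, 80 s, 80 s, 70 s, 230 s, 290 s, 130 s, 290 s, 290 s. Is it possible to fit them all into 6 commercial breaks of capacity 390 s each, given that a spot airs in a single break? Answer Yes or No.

Total = 2340 s; ⌈2340/390⌉ = 6.
7 ad spots each exceed half the capacity and cannot share a break, forcing at least 7 commercial breaks.
At least 7 commercial breaks are required, but only 6 are allowed.

No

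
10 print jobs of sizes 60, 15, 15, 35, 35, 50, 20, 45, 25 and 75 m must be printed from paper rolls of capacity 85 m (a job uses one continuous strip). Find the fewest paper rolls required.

Total = 75 + 60 + 50 + 45 + 35 + 35 + 25 + 20 + 15 + 15 = 375 m.
Lower bound: ⌈375/85⌉ = 5 paper rolls.
A packing using 5 paper rolls:
  roll 1: 75 = 75
  roll 2: 60 + 25 = 85
  roll 3: 50 + 35 = 85
  roll 4: 45 + 35 = 80
  roll 5: 20 + 15 + 15 = 50
This matches the lower bound, so 5 is optimal.

5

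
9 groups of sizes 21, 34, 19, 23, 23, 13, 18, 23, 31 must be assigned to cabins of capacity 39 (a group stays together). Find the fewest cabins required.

Total = 34 + 31 + 23 + 23 + 23 + 21 + 19 + 18 + 13 = 205.
Lower bound: ⌈205/39⌉ = 6 cabins.
A packing using 7 cabins:
  cabin 1: 34 = 34
  cabin 2: 31 = 31
  cabin 3: 23 + 13 = 36
  cabin 4: 23 = 23
  cabin 5: 23 = 23
  cabin 6: 21 + 18 = 39
  cabin 7: 19 = 19
No arrangement into 6 cabins stays within capacity, so 7 is optimal.

7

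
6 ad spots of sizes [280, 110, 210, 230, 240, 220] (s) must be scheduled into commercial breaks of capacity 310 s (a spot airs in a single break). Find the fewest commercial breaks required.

6

Total = 280 + 240 + 230 + 220 + 210 + 110 = 1290 s.
Lower bound: ⌈1290/310⌉ = 5 commercial breaks.
A packing using 6 commercial breaks:
  break 1: 280 = 280
  break 2: 240 = 240
  break 3: 230 = 230
  break 4: 220 = 220
  break 5: 210 = 210
  break 6: 110 = 110
No arrangement into 5 commercial breaks stays within capacity, so 6 is optimal.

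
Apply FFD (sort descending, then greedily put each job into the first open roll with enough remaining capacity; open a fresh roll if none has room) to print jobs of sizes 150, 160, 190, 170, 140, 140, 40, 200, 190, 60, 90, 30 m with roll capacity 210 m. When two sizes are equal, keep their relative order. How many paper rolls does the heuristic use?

Sorted descending: 200, 190, 190, 170, 160, 150, 140, 140, 90, 60, 40, 30.
  200 → roll 1 (new)  [load 200/210]
  190 → roll 2 (new)  [load 190/210]
  190 → roll 3 (new)  [load 190/210]
  170 → roll 4 (new)  [load 170/210]
  160 → roll 5 (new)  [load 160/210]
  150 → roll 6 (new)  [load 150/210]
  140 → roll 7 (new)  [load 140/210]
  140 → roll 8 (new)  [load 140/210]
  90 → roll 9 (new)  [load 90/210]
  60 → roll 6  [load 210/210]
  40 → roll 4  [load 210/210]
  30 → roll 5  [load 190/210]
9 paper rolls opened.

9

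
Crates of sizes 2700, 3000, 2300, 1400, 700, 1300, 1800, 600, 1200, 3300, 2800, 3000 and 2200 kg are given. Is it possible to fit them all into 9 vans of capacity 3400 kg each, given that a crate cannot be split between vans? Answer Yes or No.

A valid assignment using 9 vans:
  van 1: 3300 = 3300
  van 2: 3000 = 3000
  van 3: 3000 = 3000
  van 4: 2800 + 600 = 3400
  van 5: 2700 + 700 = 3400
  van 6: 2300 = 2300
  van 7: 2200 + 1200 = 3400
  van 8: 1800 + 1400 = 3200
  van 9: 1300 = 1300
Every load is within 3400 kg, so 9 vans suffice.

Yes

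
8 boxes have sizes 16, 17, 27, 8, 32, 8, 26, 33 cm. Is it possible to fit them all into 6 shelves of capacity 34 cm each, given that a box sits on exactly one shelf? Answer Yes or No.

A valid assignment using 6 shelves:
  shelf 1: 33 = 33
  shelf 2: 32 = 32
  shelf 3: 27 = 27
  shelf 4: 26 + 8 = 34
  shelf 5: 17 + 16 = 33
  shelf 6: 8 = 8
Every load is within 34 cm, so 6 shelves suffice.

Yes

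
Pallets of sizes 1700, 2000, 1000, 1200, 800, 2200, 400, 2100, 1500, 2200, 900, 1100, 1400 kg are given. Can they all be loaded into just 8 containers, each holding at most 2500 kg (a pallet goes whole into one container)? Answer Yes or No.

Yes

A valid assignment using 8 containers:
  container 1: 2200 = 2200
  container 2: 2200 = 2200
  container 3: 2100 + 400 = 2500
  container 4: 2000 = 2000
  container 5: 1700 + 800 = 2500
  container 6: 1500 + 1000 = 2500
  container 7: 1400 + 1100 = 2500
  container 8: 1200 + 900 = 2100
Every load is within 2500 kg, so 8 containers suffice.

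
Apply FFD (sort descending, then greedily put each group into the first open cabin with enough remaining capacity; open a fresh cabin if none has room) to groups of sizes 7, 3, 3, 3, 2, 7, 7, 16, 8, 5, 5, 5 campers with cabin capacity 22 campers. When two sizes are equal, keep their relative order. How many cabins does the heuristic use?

4

Sorted descending: 16, 8, 7, 7, 7, 5, 5, 5, 3, 3, 3, 2.
  16 → cabin 1 (new)  [load 16/22]
  8 → cabin 2 (new)  [load 8/22]
  7 → cabin 2  [load 15/22]
  7 → cabin 2  [load 22/22]
  7 → cabin 3 (new)  [load 7/22]
  5 → cabin 1  [load 21/22]
  5 → cabin 3  [load 12/22]
  5 → cabin 3  [load 17/22]
  3 → cabin 3  [load 20/22]
  3 → cabin 4 (new)  [load 3/22]
  3 → cabin 4  [load 6/22]
  2 → cabin 3  [load 22/22]
4 cabins opened.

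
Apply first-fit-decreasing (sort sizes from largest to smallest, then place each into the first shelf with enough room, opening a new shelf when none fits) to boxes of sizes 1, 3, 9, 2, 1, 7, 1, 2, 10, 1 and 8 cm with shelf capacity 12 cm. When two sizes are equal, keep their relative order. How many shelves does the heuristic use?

Sorted descending: 10, 9, 8, 7, 3, 2, 2, 1, 1, 1, 1.
  10 → shelf 1 (new)  [load 10/12]
  9 → shelf 2 (new)  [load 9/12]
  8 → shelf 3 (new)  [load 8/12]
  7 → shelf 4 (new)  [load 7/12]
  3 → shelf 2  [load 12/12]
  2 → shelf 1  [load 12/12]
  2 → shelf 3  [load 10/12]
  1 → shelf 3  [load 11/12]
  1 → shelf 3  [load 12/12]
  1 → shelf 4  [load 8/12]
  1 → shelf 4  [load 9/12]
4 shelves opened.

4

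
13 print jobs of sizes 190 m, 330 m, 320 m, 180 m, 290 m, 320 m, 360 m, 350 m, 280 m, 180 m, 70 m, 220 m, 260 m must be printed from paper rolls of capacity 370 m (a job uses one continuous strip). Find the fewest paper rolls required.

Total = 360 + 350 + 330 + 320 + 320 + 290 + 280 + 260 + 220 + 190 + 180 + 180 + 70 = 3350 m.
Lower bound: ⌈3350/370⌉ = 10 paper rolls.
A packing using 11 paper rolls:
  roll 1: 360 = 360
  roll 2: 350 = 350
  roll 3: 330 = 330
  roll 4: 320 = 320
  roll 5: 320 = 320
  roll 6: 290 + 70 = 360
  roll 7: 280 = 280
  roll 8: 260 = 260
  roll 9: 220 = 220
  roll 10: 190 + 180 = 370
  roll 11: 180 = 180
No arrangement into 10 paper rolls stays within capacity, so 11 is optimal.

11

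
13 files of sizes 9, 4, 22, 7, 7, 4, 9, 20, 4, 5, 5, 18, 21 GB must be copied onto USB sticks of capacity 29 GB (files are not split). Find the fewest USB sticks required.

5

Total = 22 + 21 + 20 + 18 + 9 + 9 + 7 + 7 + 5 + 5 + 4 + 4 + 4 = 135 GB.
Lower bound: ⌈135/29⌉ = 5 USB sticks.
A packing using 5 USB sticks:
  USB stick 1: 22 + 7 = 29
  USB stick 2: 21 + 7 = 28
  USB stick 3: 20 + 9 = 29
  USB stick 4: 18 + 9 = 27
  USB stick 5: 5 + 5 + 4 + 4 + 4 = 22
This matches the lower bound, so 5 is optimal.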